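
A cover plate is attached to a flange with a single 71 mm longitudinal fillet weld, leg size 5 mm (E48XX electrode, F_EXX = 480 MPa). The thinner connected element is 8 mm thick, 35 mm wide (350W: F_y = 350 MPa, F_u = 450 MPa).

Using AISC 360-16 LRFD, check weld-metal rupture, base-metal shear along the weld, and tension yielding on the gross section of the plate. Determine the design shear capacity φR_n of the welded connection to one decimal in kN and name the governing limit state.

Weld metal: throat = 0.707×5 = 3.535 mm, L = 71 mm. φR_n = 0.75 × 0.6 × 480 × 3.535 × 71 = 54.2 kN.
Base metal shear (8 mm plate): yield φR_n = 1.0×0.6×350×8×71 = 119.3 kN; rupture φR_n = 0.75×0.6×450×8×71 = 115.0 kN; take 115.0 kN (rupture).
Tension yield (gross): A_g = 35×8 = 280 mm². φR_n = 0.90 × 350 × 280 = 88.2 kN.
Governing: min(54.2, 115.0, 88.2) = 54.2 kN → weld metal.

54.2 kN (weld metal governs)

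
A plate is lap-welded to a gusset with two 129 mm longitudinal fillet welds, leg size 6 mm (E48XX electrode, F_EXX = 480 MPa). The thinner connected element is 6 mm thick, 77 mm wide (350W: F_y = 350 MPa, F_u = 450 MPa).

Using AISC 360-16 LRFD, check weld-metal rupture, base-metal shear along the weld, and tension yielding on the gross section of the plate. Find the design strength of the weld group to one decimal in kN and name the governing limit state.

145.5 kN (gross-section yield governs)

Weld metal: throat = 0.707×6 = 4.242 mm, L = 2×129 = 258 mm. φR_n = 0.75 × 0.6 × 480 × 4.242 × 258 = 236.4 kN.
Base metal shear (6 mm plate): yield φR_n = 1.0×0.6×350×6×258 = 325.1 kN; rupture φR_n = 0.75×0.6×450×6×258 = 313.5 kN; take 313.5 kN (rupture).
Tension yield (gross): A_g = 77×6 = 462 mm². φR_n = 0.90 × 350 × 462 = 145.5 kN.
Governing: min(236.4, 313.5, 145.5) = 145.5 kN → gross-section yield.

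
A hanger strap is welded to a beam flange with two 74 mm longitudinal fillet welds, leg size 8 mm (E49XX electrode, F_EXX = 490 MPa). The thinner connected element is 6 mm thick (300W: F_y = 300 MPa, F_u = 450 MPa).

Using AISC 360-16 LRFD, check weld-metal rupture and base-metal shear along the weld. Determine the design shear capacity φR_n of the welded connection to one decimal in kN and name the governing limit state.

Weld metal: throat = 0.707×8 = 5.656 mm, L = 2×74 = 148 mm. φR_n = 0.75 × 0.6 × 490 × 5.656 × 148 = 184.6 kN.
Base metal shear (6 mm plate): yield φR_n = 1.0×0.6×300×6×148 = 159.8 kN; rupture φR_n = 0.75×0.6×450×6×148 = 179.8 kN; take 159.8 kN (yield).
Governing: min(184.6, 159.8) = 159.8 kN → base-metal shear.

159.8 kN (base-metal shear governs)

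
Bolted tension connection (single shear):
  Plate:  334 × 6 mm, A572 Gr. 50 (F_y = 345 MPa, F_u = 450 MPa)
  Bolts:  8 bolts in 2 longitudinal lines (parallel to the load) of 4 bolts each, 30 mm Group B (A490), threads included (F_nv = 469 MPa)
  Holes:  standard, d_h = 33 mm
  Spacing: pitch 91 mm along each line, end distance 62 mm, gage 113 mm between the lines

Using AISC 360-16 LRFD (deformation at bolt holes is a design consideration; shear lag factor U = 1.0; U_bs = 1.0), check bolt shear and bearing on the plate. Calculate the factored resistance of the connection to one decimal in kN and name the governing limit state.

Bolt shear: A_b = π(30)²/4 = 706.86 mm². φR_n = 0.75 × 469 × 706.86 × 8 × 1 = 1989.1 kN.
Bearing (6 mm plate, F_u = 450 MPa): end bolts L_c = 62 − 33/2 = 45.5, R_n = min(1.2×45.5×6×450, 2.4×30×6×450) = 147.42 kN/bolt; interior L_c = 91 − 33 = 58, R_n = 187.92 kN/bolt. φR_n = 0.75 × (2×147.42 + 6×187.92) = 1066.8 kN.
Governing: min(1989.1, 1066.8) = 1066.8 kN → bearing.

1066.8 kN (bearing governs)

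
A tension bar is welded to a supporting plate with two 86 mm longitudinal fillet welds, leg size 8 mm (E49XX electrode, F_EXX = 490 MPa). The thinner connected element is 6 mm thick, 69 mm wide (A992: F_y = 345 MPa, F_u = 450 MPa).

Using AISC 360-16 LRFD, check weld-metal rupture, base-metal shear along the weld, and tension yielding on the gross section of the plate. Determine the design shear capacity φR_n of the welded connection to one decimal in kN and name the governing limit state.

Weld metal: throat = 0.707×8 = 5.656 mm, L = 2×86 = 172 mm. φR_n = 0.75 × 0.6 × 490 × 5.656 × 172 = 214.5 kN.
Base metal shear (6 mm plate): yield φR_n = 1.0×0.6×345×6×172 = 213.6 kN; rupture φR_n = 0.75×0.6×450×6×172 = 209.0 kN; take 209.0 kN (rupture).
Tension yield (gross): A_g = 69×6 = 414 mm². φR_n = 0.90 × 345 × 414 = 128.5 kN.
Governing: min(214.5, 209.0, 128.5) = 128.5 kN → gross-section yield.

128.5 kN (gross-section yield governs)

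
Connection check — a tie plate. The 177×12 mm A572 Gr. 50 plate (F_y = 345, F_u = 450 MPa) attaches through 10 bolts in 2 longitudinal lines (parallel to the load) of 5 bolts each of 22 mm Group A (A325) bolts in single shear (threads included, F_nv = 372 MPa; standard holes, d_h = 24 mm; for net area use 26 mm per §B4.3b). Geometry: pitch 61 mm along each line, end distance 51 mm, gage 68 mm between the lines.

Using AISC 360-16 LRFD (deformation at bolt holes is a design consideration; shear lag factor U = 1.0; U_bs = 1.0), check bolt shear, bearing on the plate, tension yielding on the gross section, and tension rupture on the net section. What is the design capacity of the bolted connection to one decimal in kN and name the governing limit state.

506.3 kN (net-section rupture governs)

Bolt shear: A_b = π(22)²/4 = 380.13 mm². φR_n = 0.75 × 372 × 380.13 × 10 × 1 = 1060.6 kN.
Bearing (12 mm plate, F_u = 450 MPa): end bolts L_c = 51 − 24/2 = 39, R_n = min(1.2×39×12×450, 2.4×22×12×450) = 252.72 kN/bolt; interior L_c = 61 − 24 = 37, R_n = 239.76 kN/bolt. φR_n = 0.75 × (2×252.72 + 8×239.76) = 1817.6 kN.
Tension yield (gross): A_g = 177×12 = 2124 mm². φR_n = 0.90 × 345 × 2124 = 659.5 kN.
Tension rupture (net): A_n = (177 − 2×26)×12 = 1500 mm² (U = 1.0, A_e = A_n). φR_n = 0.75 × 450 × 1500 = 506.3 kN.
Governing: min(1060.6, 1817.6, 659.5, 506.3) = 506.3 kN → net-section rupture.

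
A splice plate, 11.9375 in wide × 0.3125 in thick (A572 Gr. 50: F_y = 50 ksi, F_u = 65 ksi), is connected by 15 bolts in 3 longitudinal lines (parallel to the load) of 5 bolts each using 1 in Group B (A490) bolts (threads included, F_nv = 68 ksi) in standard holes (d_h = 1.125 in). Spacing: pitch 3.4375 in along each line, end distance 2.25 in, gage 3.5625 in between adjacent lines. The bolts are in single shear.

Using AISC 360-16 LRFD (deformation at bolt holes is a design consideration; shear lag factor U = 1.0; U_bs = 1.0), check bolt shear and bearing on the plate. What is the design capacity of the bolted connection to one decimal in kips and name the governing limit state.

Bolt shear: A_b = π(1)²/4 = 0.7854 in². φR_n = 0.75 × 68 × 0.7854 × 15 × 1 = 600.8 kips.
Bearing (0.3125 in plate, F_u = 65 ksi): end bolts L_c = 2.25 − 1.125/2 = 1.6875, R_n = min(1.2×1.6875×0.3125×65, 2.4×1×0.3125×65) = 41.133 kips/bolt; interior L_c = 3.4375 − 1.125 = 2.3125, R_n = 48.75 kips/bolt. φR_n = 0.75 × (3×41.133 + 12×48.75) = 531.3 kips.
Governing: min(600.8, 531.3) = 531.3 kips → bearing.

531.3 kips (bearing governs)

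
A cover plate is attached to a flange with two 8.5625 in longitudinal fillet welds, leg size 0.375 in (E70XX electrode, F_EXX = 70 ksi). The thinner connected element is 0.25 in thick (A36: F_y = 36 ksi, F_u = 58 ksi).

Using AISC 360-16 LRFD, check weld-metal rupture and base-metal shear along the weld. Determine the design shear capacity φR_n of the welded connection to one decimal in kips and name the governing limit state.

Weld metal: throat = 0.707×0.375 = 0.26513 in, L = 2×8.5625 = 17.125 in. φR_n = 0.75 × 0.6 × 70 × 0.26513 × 17.125 = 143.0 kips.
Base metal shear (0.25 in plate): yield φR_n = 1.0×0.6×36×0.25×17.125 = 92.5 kips; rupture φR_n = 0.75×0.6×58×0.25×17.125 = 111.7 kips; take 92.5 kips (yield).
Governing: min(143.0, 92.5) = 92.5 kips → base-metal shear.

92.5 kips (base-metal shear governs)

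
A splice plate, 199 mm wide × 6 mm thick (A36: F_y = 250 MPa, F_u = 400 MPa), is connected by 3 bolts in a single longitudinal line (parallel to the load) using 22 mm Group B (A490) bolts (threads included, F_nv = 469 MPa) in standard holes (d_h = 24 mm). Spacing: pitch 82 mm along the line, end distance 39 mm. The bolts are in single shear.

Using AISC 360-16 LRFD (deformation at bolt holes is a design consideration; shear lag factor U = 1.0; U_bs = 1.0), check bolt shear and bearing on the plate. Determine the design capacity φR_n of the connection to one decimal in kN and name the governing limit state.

248.4 kN (bearing governs)

Bolt shear: A_b = π(22)²/4 = 380.13 mm². φR_n = 0.75 × 469 × 380.13 × 3 × 1 = 401.1 kN.
Bearing (6 mm plate, F_u = 400 MPa): end bolts L_c = 39 − 24/2 = 27, R_n = min(1.2×27×6×400, 2.4×22×6×400) = 77.76 kN/bolt; interior L_c = 82 − 24 = 58, R_n = 126.72 kN/bolt. φR_n = 0.75 × (1×77.76 + 2×126.72) = 248.4 kN.
Governing: min(401.1, 248.4) = 248.4 kN → bearing.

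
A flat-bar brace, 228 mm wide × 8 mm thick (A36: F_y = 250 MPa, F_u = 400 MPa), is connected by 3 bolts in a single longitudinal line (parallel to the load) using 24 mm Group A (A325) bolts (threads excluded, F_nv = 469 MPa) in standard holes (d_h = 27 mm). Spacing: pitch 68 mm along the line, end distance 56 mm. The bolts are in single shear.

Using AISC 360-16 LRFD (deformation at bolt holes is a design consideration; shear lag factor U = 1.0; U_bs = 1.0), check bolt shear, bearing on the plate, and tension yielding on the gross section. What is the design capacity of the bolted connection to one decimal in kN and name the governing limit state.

358.6 kN (bearing governs)

Bolt shear: A_b = π(24)²/4 = 452.39 mm². φR_n = 0.75 × 469 × 452.39 × 3 × 1 = 477.4 kN.
Bearing (8 mm plate, F_u = 400 MPa): end bolts L_c = 56 − 27/2 = 42.5, R_n = min(1.2×42.5×8×400, 2.4×24×8×400) = 163.2 kN/bolt; interior L_c = 68 − 27 = 41, R_n = 157.44 kN/bolt. φR_n = 0.75 × (1×163.2 + 2×157.44) = 358.6 kN.
Tension yield (gross): A_g = 228×8 = 1824 mm². φR_n = 0.90 × 250 × 1824 = 410.4 kN.
Governing: min(477.4, 358.6, 410.4) = 358.6 kN → bearing.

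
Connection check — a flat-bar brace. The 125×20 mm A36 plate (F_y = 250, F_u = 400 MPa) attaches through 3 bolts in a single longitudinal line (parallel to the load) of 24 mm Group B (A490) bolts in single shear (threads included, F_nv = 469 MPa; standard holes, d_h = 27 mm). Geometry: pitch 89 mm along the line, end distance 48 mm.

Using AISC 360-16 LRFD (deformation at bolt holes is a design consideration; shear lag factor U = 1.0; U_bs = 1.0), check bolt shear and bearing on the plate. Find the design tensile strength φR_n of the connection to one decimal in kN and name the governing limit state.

477.4 kN (bolt shear governs)

Bolt shear: A_b = π(24)²/4 = 452.39 mm². φR_n = 0.75 × 469 × 452.39 × 3 × 1 = 477.4 kN.
Bearing (20 mm plate, F_u = 400 MPa): end bolts L_c = 48 − 27/2 = 34.5, R_n = min(1.2×34.5×20×400, 2.4×24×20×400) = 331.2 kN/bolt; interior L_c = 89 − 27 = 62, R_n = 460.8 kN/bolt. φR_n = 0.75 × (1×331.2 + 2×460.8) = 939.6 kN.
Governing: min(477.4, 939.6) = 477.4 kN → bolt shear.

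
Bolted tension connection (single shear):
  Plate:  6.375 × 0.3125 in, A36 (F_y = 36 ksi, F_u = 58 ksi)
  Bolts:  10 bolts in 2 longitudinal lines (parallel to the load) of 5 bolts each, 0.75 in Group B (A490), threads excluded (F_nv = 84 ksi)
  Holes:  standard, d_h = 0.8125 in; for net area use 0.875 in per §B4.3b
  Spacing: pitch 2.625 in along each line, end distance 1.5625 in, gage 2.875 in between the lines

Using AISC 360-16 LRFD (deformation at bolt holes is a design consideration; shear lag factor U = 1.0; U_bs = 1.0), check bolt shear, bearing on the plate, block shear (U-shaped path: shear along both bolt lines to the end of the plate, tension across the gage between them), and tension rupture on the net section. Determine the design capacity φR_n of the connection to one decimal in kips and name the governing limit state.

Bolt shear: A_b = π(0.75)²/4 = 0.44179 in². φR_n = 0.75 × 84 × 0.44179 × 10 × 1 = 278.3 kips.
Bearing (0.3125 in plate, F_u = 58 ksi): end bolts L_c = 1.5625 − 0.8125/2 = 1.15625, R_n = min(1.2×1.15625×0.3125×58, 2.4×0.75×0.3125×58) = 25.148 kips/bolt; interior L_c = 2.625 − 0.8125 = 1.8125, R_n = 32.625 kips/bolt. φR_n = 0.75 × (2×25.148 + 8×32.625) = 233.5 kips.
Block shear: shear path 2×[1.5625+4×2.625] = 2×12.0625 in, A_gv = 7.5391, A_nv = 2×(12.0625 − 4.5×0.875)×0.3125 = 5.0781 in²; tension across gage: (2.875 − 1×0.875)×0.3125 = 0.625 in². R_n = min(0.6×58×5.0781, 0.6×36×7.5391) + 1.0×58×0.625 = min(176.72, 162.84) + 36.25 = 199.09 kips. φR_n = 0.75 × 199.09 = 149.3 kips.
Tension rupture (net): A_n = (6.375 − 2×0.875)×0.3125 = 1.4453 in² (U = 1.0, A_e = A_n). φR_n = 0.75 × 58 × 1.4453 = 62.9 kips.
Governing: min(278.3, 233.5, 149.3, 62.9) = 62.9 kips → net-section rupture.

62.9 kips (net-section rupture governs)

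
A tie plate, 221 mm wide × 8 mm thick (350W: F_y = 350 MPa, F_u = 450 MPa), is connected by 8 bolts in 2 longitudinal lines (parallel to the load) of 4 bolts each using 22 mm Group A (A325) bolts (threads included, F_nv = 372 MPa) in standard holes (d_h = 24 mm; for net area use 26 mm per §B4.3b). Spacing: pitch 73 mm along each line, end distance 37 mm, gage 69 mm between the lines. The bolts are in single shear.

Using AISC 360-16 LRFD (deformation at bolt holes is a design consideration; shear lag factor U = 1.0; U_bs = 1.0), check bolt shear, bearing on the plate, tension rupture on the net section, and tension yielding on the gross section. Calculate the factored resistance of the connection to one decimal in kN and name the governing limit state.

456.3 kN (net-section rupture governs)

Bolt shear: A_b = π(22)²/4 = 380.13 mm². φR_n = 0.75 × 372 × 380.13 × 8 × 1 = 848.5 kN.
Bearing (8 mm plate, F_u = 450 MPa): end bolts L_c = 37 − 24/2 = 25, R_n = min(1.2×25×8×450, 2.4×22×8×450) = 108 kN/bolt; interior L_c = 73 − 24 = 49, R_n = 190.08 kN/bolt. φR_n = 0.75 × (2×108 + 6×190.08) = 1017.4 kN.
Tension rupture (net): A_n = (221 − 2×26)×8 = 1352 mm² (U = 1.0, A_e = A_n). φR_n = 0.75 × 450 × 1352 = 456.3 kN.
Tension yield (gross): A_g = 221×8 = 1768 mm². φR_n = 0.90 × 350 × 1768 = 556.9 kN.
Governing: min(848.5, 1017.4, 456.3, 556.9) = 456.3 kN → net-section rupture.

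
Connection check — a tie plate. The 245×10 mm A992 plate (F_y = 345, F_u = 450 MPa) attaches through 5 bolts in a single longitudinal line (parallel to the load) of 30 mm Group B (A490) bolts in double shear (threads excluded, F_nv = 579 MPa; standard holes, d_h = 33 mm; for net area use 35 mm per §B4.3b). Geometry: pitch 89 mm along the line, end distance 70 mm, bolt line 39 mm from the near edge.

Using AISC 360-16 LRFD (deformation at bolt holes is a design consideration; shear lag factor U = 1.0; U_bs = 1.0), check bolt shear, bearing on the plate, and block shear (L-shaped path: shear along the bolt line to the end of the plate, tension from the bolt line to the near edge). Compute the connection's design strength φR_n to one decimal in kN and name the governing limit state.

Bolt shear: A_b = π(30)²/4 = 706.86 mm². φR_n = 0.75 × 579 × 706.86 × 5 × 2 = 3069.5 kN.
Bearing (10 mm plate, F_u = 450 MPa): end bolts L_c = 70 − 33/2 = 53.5, R_n = min(1.2×53.5×10×450, 2.4×30×10×450) = 288.9 kN/bolt; interior L_c = 89 − 33 = 56, R_n = 302.4 kN/bolt. φR_n = 0.75 × (1×288.9 + 4×302.4) = 1123.9 kN.
Block shear: shear path 1×[70+4×89] = 1×426 mm, A_gv = 4260, A_nv = 1×(426 − 4.5×35)×10 = 2685 mm²; tension to near edge: (39 − 0.5×35)×10 = 215 mm². R_n = min(0.6×450×2685, 0.6×345×4260) + 1.0×450×215 = min(724.95, 881.82) + 96.75 = 821.7 kN. φR_n = 0.75 × 821.7 = 616.3 kN.
Governing: min(3069.5, 1123.9, 616.3) = 616.3 kN → block shear.

616.3 kN (block shear governs)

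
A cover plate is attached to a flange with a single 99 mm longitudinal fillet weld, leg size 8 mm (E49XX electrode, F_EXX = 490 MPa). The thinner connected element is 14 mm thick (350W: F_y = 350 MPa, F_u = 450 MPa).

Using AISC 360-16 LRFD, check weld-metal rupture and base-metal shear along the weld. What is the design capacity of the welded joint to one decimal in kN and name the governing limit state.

123.5 kN (weld metal governs)

Weld metal: throat = 0.707×8 = 5.656 mm, L = 99 mm. φR_n = 0.75 × 0.6 × 490 × 5.656 × 99 = 123.5 kN.
Base metal shear (14 mm plate): yield φR_n = 1.0×0.6×350×14×99 = 291.1 kN; rupture φR_n = 0.75×0.6×450×14×99 = 280.7 kN; take 280.7 kN (rupture).
Governing: min(123.5, 280.7) = 123.5 kN → weld metal.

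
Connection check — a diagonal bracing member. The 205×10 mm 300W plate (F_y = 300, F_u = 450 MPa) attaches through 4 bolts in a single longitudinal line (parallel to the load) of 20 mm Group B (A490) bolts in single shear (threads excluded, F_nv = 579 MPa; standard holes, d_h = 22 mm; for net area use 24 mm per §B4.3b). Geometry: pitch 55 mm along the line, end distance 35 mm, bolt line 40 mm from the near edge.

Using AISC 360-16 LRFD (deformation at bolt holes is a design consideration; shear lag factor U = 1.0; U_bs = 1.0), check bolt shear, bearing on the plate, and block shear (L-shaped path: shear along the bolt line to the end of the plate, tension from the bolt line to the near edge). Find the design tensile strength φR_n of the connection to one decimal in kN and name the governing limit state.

329.4 kN (block shear governs)

Bolt shear: A_b = π(20)²/4 = 314.16 mm². φR_n = 0.75 × 579 × 314.16 × 4 × 1 = 545.7 kN.
Bearing (10 mm plate, F_u = 450 MPa): end bolts L_c = 35 − 22/2 = 24, R_n = min(1.2×24×10×450, 2.4×20×10×450) = 129.6 kN/bolt; interior L_c = 55 − 22 = 33, R_n = 178.2 kN/bolt. φR_n = 0.75 × (1×129.6 + 3×178.2) = 498.2 kN.
Block shear: shear path 1×[35+3×55] = 1×200 mm, A_gv = 2000, A_nv = 1×(200 − 3.5×24)×10 = 1160 mm²; tension to near edge: (40 − 0.5×24)×10 = 280 mm². R_n = min(0.6×450×1160, 0.6×300×2000) + 1.0×450×280 = min(313.2, 360) + 126 = 439.2 kN. φR_n = 0.75 × 439.2 = 329.4 kN.
Governing: min(545.7, 498.2, 329.4) = 329.4 kN → block shear.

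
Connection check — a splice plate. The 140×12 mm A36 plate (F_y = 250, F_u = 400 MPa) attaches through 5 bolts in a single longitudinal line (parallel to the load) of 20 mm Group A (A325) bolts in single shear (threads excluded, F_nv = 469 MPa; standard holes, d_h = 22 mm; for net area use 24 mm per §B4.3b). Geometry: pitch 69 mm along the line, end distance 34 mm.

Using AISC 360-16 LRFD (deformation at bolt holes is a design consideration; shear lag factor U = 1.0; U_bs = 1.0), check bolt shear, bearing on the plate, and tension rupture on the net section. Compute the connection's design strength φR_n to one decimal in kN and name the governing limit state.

417.6 kN (net-section rupture governs)

Bolt shear: A_b = π(20)²/4 = 314.16 mm². φR_n = 0.75 × 469 × 314.16 × 5 × 1 = 552.5 kN.
Bearing (12 mm plate, F_u = 400 MPa): end bolts L_c = 34 − 22/2 = 23, R_n = min(1.2×23×12×400, 2.4×20×12×400) = 132.48 kN/bolt; interior L_c = 69 − 22 = 47, R_n = 230.4 kN/bolt. φR_n = 0.75 × (1×132.48 + 4×230.4) = 790.6 kN.
Tension rupture (net): A_n = (140 − 1×24)×12 = 1392 mm² (U = 1.0, A_e = A_n). φR_n = 0.75 × 400 × 1392 = 417.6 kN.
Governing: min(552.5, 790.6, 417.6) = 417.6 kN → net-section rupture.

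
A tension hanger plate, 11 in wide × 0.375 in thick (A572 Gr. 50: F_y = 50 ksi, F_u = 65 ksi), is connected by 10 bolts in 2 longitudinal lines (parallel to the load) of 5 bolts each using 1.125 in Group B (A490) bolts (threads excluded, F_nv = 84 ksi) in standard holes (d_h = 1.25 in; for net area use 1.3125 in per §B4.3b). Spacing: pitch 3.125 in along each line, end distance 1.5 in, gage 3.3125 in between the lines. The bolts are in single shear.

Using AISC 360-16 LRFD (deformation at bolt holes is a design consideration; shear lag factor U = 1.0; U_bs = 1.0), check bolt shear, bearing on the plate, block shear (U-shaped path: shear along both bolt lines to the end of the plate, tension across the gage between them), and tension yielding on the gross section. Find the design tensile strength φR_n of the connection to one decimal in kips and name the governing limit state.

185.6 kips (gross-section yield governs)

Bolt shear: A_b = π(1.125)²/4 = 0.99402 in². φR_n = 0.75 × 84 × 0.99402 × 10 × 1 = 626.2 kips.
Bearing (0.375 in plate, F_u = 65 ksi): end bolts L_c = 1.5 − 1.25/2 = 0.875, R_n = min(1.2×0.875×0.375×65, 2.4×1.125×0.375×65) = 25.594 kips/bolt; interior L_c = 3.125 − 1.25 = 1.875, R_n = 54.844 kips/bolt. φR_n = 0.75 × (2×25.594 + 8×54.844) = 367.5 kips.
Block shear: shear path 2×[1.5+4×3.125] = 2×14 in, A_gv = 10.5, A_nv = 2×(14 − 4.5×1.3125)×0.375 = 6.0703 in²; tension across gage: (3.3125 − 1×1.3125)×0.375 = 0.75 in². R_n = min(0.6×65×6.0703, 0.6×50×10.5) + 1.0×65×0.75 = min(236.74, 315) + 48.75 = 285.49 kips. φR_n = 0.75 × 285.49 = 214.1 kips.
Tension yield (gross): A_g = 11×0.375 = 4.125 in². φR_n = 0.90 × 50 × 4.125 = 185.6 kips.
Governing: min(626.2, 367.5, 214.1, 185.6) = 185.6 kips → gross-section yield.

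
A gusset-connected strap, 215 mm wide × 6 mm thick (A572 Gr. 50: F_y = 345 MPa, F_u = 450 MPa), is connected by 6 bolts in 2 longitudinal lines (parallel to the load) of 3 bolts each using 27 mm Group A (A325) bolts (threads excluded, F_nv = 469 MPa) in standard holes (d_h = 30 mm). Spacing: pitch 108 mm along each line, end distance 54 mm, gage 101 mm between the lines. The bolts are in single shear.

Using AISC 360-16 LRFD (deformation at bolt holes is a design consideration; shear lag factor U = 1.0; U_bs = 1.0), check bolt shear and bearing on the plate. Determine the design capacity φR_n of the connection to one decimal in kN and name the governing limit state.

Bolt shear: A_b = π(27)²/4 = 572.56 mm². φR_n = 0.75 × 469 × 572.56 × 6 × 1 = 1208.4 kN.
Bearing (6 mm plate, F_u = 450 MPa): end bolts L_c = 54 − 30/2 = 39, R_n = min(1.2×39×6×450, 2.4×27×6×450) = 126.36 kN/bolt; interior L_c = 108 − 30 = 78, R_n = 174.96 kN/bolt. φR_n = 0.75 × (2×126.36 + 4×174.96) = 714.4 kN.
Governing: min(1208.4, 714.4) = 714.4 kN → bearing.

714.4 kN (bearing governs)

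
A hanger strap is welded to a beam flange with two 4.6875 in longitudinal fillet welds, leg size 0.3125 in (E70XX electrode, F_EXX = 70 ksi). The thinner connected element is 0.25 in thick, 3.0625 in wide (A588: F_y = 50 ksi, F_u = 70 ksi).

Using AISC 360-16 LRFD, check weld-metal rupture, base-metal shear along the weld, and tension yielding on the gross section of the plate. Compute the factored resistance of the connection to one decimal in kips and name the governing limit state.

34.5 kips (gross-section yield governs)

Weld metal: throat = 0.707×0.3125 = 0.22094 in, L = 2×4.6875 = 9.375 in. φR_n = 0.75 × 0.6 × 70 × 0.22094 × 9.375 = 65.2 kips.
Base metal shear (0.25 in plate): yield φR_n = 1.0×0.6×50×0.25×9.375 = 70.3 kips; rupture φR_n = 0.75×0.6×70×0.25×9.375 = 73.8 kips; take 70.3 kips (yield).
Tension yield (gross): A_g = 3.0625×0.25 = 0.76563 in². φR_n = 0.90 × 50 × 0.76563 = 34.5 kips.
Governing: min(65.2, 70.3, 34.5) = 34.5 kips → gross-section yield.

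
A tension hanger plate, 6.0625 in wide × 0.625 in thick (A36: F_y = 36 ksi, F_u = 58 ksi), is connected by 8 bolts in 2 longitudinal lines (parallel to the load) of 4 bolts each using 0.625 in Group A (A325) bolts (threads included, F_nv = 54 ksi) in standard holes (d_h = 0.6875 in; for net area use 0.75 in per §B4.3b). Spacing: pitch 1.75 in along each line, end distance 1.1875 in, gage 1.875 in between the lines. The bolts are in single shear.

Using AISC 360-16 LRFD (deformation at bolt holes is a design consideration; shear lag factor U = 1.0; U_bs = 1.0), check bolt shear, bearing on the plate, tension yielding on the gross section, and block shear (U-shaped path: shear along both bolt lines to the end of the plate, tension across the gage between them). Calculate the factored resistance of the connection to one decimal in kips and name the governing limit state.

99.4 kips (bolt shear governs)

Bolt shear: A_b = π(0.625)²/4 = 0.3068 in². φR_n = 0.75 × 54 × 0.3068 × 8 × 1 = 99.4 kips.
Bearing (0.625 in plate, F_u = 58 ksi): end bolts L_c = 1.1875 − 0.6875/2 = 0.84375, R_n = min(1.2×0.84375×0.625×58, 2.4×0.625×0.625×58) = 36.703 kips/bolt; interior L_c = 1.75 − 0.6875 = 1.0625, R_n = 46.219 kips/bolt. φR_n = 0.75 × (2×36.703 + 6×46.219) = 263.0 kips.
Tension yield (gross): A_g = 6.0625×0.625 = 3.7891 in². φR_n = 0.90 × 36 × 3.7891 = 122.8 kips.
Block shear: shear path 2×[1.1875+3×1.75] = 2×6.4375 in, A_gv = 8.0469, A_nv = 2×(6.4375 − 3.5×0.75)×0.625 = 4.7656 in²; tension across gage: (1.875 − 1×0.75)×0.625 = 0.70313 in². R_n = min(0.6×58×4.7656, 0.6×36×8.0469) + 1.0×58×0.70313 = min(165.84, 173.81) + 40.782 = 206.62 kips. φR_n = 0.75 × 206.62 = 155.0 kips.
Governing: min(99.4, 263.0, 122.8, 155.0) = 99.4 kips → bolt shear.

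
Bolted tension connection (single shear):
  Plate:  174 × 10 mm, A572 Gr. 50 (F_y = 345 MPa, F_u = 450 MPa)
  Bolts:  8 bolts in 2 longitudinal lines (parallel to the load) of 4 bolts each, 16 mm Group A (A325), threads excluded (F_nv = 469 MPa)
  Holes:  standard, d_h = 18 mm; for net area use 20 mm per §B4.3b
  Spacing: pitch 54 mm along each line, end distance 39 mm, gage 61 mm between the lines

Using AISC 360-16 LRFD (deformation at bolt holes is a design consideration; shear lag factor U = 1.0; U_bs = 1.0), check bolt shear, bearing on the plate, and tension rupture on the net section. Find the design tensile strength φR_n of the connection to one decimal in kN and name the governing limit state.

Bolt shear: A_b = π(16)²/4 = 201.06 mm². φR_n = 0.75 × 469 × 201.06 × 8 × 1 = 565.8 kN.
Bearing (10 mm plate, F_u = 450 MPa): end bolts L_c = 39 − 18/2 = 30, R_n = min(1.2×30×10×450, 2.4×16×10×450) = 162 kN/bolt; interior L_c = 54 − 18 = 36, R_n = 172.8 kN/bolt. φR_n = 0.75 × (2×162 + 6×172.8) = 1020.6 kN.
Tension rupture (net): A_n = (174 − 2×20)×10 = 1340 mm² (U = 1.0, A_e = A_n). φR_n = 0.75 × 450 × 1340 = 452.3 kN.
Governing: min(565.8, 1020.6, 452.3) = 452.3 kN → net-section rupture.

452.3 kN (net-section rupture governs)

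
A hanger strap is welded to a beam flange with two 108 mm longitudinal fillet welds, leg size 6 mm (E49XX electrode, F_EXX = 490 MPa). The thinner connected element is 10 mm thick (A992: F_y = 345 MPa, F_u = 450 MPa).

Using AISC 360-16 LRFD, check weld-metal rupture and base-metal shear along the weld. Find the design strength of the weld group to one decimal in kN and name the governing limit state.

Weld metal: throat = 0.707×6 = 4.242 mm, L = 2×108 = 216 mm. φR_n = 0.75 × 0.6 × 490 × 4.242 × 216 = 202.0 kN.
Base metal shear (10 mm plate): yield φR_n = 1.0×0.6×345×10×216 = 447.1 kN; rupture φR_n = 0.75×0.6×450×10×216 = 437.4 kN; take 437.4 kN (rupture).
Governing: min(202.0, 437.4) = 202.0 kN → weld metal.

202.0 kN (weld metal governs)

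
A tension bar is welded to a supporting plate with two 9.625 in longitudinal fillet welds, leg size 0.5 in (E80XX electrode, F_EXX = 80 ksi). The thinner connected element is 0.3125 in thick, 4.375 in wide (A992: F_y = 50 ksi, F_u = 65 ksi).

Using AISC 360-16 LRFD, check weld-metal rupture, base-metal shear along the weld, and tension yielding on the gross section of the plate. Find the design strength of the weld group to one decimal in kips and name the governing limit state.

Weld metal: throat = 0.707×0.5 = 0.3535 in, L = 2×9.625 = 19.25 in. φR_n = 0.75 × 0.6 × 80 × 0.3535 × 19.25 = 245.0 kips.
Base metal shear (0.3125 in plate): yield φR_n = 1.0×0.6×50×0.3125×19.25 = 180.5 kips; rupture φR_n = 0.75×0.6×65×0.3125×19.25 = 176.0 kips; take 176.0 kips (rupture).
Tension yield (gross): A_g = 4.375×0.3125 = 1.3672 in². φR_n = 0.90 × 50 × 1.3672 = 61.5 kips.
Governing: min(245.0, 176.0, 61.5) = 61.5 kips → gross-section yield.

61.5 kips (gross-section yield governs)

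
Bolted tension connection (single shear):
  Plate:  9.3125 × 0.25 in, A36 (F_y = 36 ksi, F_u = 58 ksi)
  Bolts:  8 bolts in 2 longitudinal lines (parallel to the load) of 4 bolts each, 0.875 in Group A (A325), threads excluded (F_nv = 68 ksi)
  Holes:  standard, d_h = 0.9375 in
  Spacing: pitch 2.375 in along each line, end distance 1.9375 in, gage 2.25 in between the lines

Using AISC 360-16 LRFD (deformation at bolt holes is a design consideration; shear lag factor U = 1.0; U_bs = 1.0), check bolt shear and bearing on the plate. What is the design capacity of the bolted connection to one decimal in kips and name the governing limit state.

150.9 kips (bearing governs)

Bolt shear: A_b = π(0.875)²/4 = 0.60132 in². φR_n = 0.75 × 68 × 0.60132 × 8 × 1 = 245.3 kips.
Bearing (0.25 in plate, F_u = 58 ksi): end bolts L_c = 1.9375 − 0.9375/2 = 1.46875, R_n = min(1.2×1.46875×0.25×58, 2.4×0.875×0.25×58) = 25.556 kips/bolt; interior L_c = 2.375 − 0.9375 = 1.4375, R_n = 25.013 kips/bolt. φR_n = 0.75 × (2×25.556 + 6×25.013) = 150.9 kips.
Governing: min(245.3, 150.9) = 150.9 kips → bearing.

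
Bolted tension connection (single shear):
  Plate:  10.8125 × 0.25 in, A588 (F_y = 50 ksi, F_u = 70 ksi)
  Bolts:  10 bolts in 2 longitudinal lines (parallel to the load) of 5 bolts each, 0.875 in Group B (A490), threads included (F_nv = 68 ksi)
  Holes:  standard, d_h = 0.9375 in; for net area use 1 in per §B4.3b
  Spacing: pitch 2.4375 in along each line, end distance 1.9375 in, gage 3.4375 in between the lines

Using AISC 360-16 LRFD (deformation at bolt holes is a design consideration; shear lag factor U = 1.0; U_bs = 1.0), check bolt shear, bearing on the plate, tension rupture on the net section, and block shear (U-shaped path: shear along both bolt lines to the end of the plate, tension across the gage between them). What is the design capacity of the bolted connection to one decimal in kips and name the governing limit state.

Bolt shear: A_b = π(0.875)²/4 = 0.60132 in². φR_n = 0.75 × 68 × 0.60132 × 10 × 1 = 306.7 kips.
Bearing (0.25 in plate, F_u = 70 ksi): end bolts L_c = 1.9375 − 0.9375/2 = 1.46875, R_n = min(1.2×1.46875×0.25×70, 2.4×0.875×0.25×70) = 30.844 kips/bolt; interior L_c = 2.4375 − 0.9375 = 1.5, R_n = 31.5 kips/bolt. φR_n = 0.75 × (2×30.844 + 8×31.5) = 235.3 kips.
Tension rupture (net): A_n = (10.8125 − 2×1)×0.25 = 2.2031 in² (U = 1.0, A_e = A_n). φR_n = 0.75 × 70 × 2.2031 = 115.7 kips.
Block shear: shear path 2×[1.9375+4×2.4375] = 2×11.6875 in, A_gv = 5.8438, A_nv = 2×(11.6875 − 4.5×1)×0.25 = 3.5938 in²; tension across gage: (3.4375 − 1×1)×0.25 = 0.60938 in². R_n = min(0.6×70×3.5938, 0.6×50×5.8438) + 1.0×70×0.60938 = min(150.94, 175.31) + 42.657 = 193.6 kips. φR_n = 0.75 × 193.6 = 145.2 kips.
Governing: min(306.7, 235.3, 115.7, 145.2) = 115.7 kips → net-section rupture.

115.7 kips (net-section rupture governs)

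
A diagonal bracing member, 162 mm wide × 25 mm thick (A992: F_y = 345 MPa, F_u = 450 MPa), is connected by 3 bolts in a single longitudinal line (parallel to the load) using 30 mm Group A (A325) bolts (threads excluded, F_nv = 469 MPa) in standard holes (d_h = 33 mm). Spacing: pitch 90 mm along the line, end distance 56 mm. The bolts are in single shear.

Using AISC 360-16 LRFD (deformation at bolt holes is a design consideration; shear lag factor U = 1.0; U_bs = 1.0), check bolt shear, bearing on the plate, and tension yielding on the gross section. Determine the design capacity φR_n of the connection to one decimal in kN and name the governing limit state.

Bolt shear: A_b = π(30)²/4 = 706.86 mm². φR_n = 0.75 × 469 × 706.86 × 3 × 1 = 745.9 kN.
Bearing (25 mm plate, F_u = 450 MPa): end bolts L_c = 56 − 33/2 = 39.5, R_n = min(1.2×39.5×25×450, 2.4×30×25×450) = 533.25 kN/bolt; interior L_c = 90 − 33 = 57, R_n = 769.5 kN/bolt. φR_n = 0.75 × (1×533.25 + 2×769.5) = 1554.2 kN.
Tension yield (gross): A_g = 162×25 = 4050 mm². φR_n = 0.90 × 345 × 4050 = 1257.5 kN.
Governing: min(745.9, 1554.2, 1257.5) = 745.9 kN → bolt shear.

745.9 kN (bolt shear governs)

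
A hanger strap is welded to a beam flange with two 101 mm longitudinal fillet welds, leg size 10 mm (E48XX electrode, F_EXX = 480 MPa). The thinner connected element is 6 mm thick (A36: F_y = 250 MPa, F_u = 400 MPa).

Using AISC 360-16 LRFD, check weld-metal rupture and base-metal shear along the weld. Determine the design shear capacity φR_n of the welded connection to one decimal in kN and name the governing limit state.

181.8 kN (base-metal shear governs)

Weld metal: throat = 0.707×10 = 7.07 mm, L = 2×101 = 202 mm. φR_n = 0.75 × 0.6 × 480 × 7.07 × 202 = 308.5 kN.
Base metal shear (6 mm plate): yield φR_n = 1.0×0.6×250×6×202 = 181.8 kN; rupture φR_n = 0.75×0.6×400×6×202 = 218.2 kN; take 181.8 kN (yield).
Governing: min(308.5, 181.8) = 181.8 kN → base-metal shear.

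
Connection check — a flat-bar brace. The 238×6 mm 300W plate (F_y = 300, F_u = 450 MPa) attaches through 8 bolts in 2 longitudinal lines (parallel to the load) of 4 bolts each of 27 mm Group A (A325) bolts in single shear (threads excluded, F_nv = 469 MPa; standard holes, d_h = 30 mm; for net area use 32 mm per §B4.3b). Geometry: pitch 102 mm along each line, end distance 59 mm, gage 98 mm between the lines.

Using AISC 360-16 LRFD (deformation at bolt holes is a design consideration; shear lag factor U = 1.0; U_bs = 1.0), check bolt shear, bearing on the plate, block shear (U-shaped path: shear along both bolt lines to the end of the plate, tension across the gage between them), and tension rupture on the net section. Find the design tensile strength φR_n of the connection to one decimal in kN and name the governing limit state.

Bolt shear: A_b = π(27)²/4 = 572.56 mm². φR_n = 0.75 × 469 × 572.56 × 8 × 1 = 1611.2 kN.
Bearing (6 mm plate, F_u = 450 MPa): end bolts L_c = 59 − 30/2 = 44, R_n = min(1.2×44×6×450, 2.4×27×6×450) = 142.56 kN/bolt; interior L_c = 102 − 30 = 72, R_n = 174.96 kN/bolt. φR_n = 0.75 × (2×142.56 + 6×174.96) = 1001.2 kN.
Block shear: shear path 2×[59+3×102] = 2×365 mm, A_gv = 4380, A_nv = 2×(365 − 3.5×32)×6 = 3036 mm²; tension across gage: (98 − 1×32)×6 = 396 mm². R_n = min(0.6×450×3036, 0.6×300×4380) + 1.0×450×396 = min(819.72, 788.4) + 178.2 = 966.6 kN. φR_n = 0.75 × 966.6 = 725.0 kN.
Tension rupture (net): A_n = (238 − 2×32)×6 = 1044 mm² (U = 1.0, A_e = A_n). φR_n = 0.75 × 450 × 1044 = 352.4 kN.
Governing: min(1611.2, 1001.2, 725.0, 352.4) = 352.4 kN → net-section rupture.

352.4 kN (net-section rupture governs)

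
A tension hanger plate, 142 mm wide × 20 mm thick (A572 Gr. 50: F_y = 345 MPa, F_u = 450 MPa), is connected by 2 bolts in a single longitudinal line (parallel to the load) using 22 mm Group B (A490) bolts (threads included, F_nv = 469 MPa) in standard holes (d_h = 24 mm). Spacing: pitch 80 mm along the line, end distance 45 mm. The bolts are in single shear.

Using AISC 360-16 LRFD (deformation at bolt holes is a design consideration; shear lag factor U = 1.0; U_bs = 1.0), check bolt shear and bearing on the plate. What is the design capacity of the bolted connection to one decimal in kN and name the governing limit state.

Bolt shear: A_b = π(22)²/4 = 380.13 mm². φR_n = 0.75 × 469 × 380.13 × 2 × 1 = 267.4 kN.
Bearing (20 mm plate, F_u = 450 MPa): end bolts L_c = 45 − 24/2 = 33, R_n = min(1.2×33×20×450, 2.4×22×20×450) = 356.4 kN/bolt; interior L_c = 80 − 24 = 56, R_n = 475.2 kN/bolt. φR_n = 0.75 × (1×356.4 + 1×475.2) = 623.7 kN.
Governing: min(267.4, 623.7) = 267.4 kN → bolt shear.

267.4 kN (bolt shear governs)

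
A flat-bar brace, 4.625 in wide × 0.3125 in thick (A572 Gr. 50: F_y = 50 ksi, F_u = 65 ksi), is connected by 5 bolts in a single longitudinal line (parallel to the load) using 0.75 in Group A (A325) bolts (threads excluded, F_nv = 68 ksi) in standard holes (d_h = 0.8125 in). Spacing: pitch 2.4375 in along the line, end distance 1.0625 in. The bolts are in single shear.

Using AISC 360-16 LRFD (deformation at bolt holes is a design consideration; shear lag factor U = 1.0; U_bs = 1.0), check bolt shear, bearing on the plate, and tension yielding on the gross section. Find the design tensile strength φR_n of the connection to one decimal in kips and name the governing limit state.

Bolt shear: A_b = π(0.75)²/4 = 0.44179 in². φR_n = 0.75 × 68 × 0.44179 × 5 × 1 = 112.7 kips.
Bearing (0.3125 in plate, F_u = 65 ksi): end bolts L_c = 1.0625 − 0.8125/2 = 0.65625, R_n = min(1.2×0.65625×0.3125×65, 2.4×0.75×0.3125×65) = 15.996 kips/bolt; interior L_c = 2.4375 − 0.8125 = 1.625, R_n = 36.563 kips/bolt. φR_n = 0.75 × (1×15.996 + 4×36.563) = 121.7 kips.
Tension yield (gross): A_g = 4.625×0.3125 = 1.4453 in². φR_n = 0.90 × 50 × 1.4453 = 65.0 kips.
Governing: min(112.7, 121.7, 65.0) = 65.0 kips → gross-section yield.

65.0 kips (gross-section yield governs)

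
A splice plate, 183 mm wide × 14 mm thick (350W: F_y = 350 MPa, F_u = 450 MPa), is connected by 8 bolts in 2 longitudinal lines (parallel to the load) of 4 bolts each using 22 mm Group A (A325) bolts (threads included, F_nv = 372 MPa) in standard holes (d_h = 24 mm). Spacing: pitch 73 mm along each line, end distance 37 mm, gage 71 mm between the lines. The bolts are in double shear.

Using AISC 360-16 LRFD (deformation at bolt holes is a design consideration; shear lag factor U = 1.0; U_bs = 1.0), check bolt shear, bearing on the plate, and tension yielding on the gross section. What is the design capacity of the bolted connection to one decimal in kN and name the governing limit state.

807.0 kN (gross-section yield governs)

Bolt shear: A_b = π(22)²/4 = 380.13 mm². φR_n = 0.75 × 372 × 380.13 × 8 × 2 = 1696.9 kN.
Bearing (14 mm plate, F_u = 450 MPa): end bolts L_c = 37 − 24/2 = 25, R_n = min(1.2×25×14×450, 2.4×22×14×450) = 189 kN/bolt; interior L_c = 73 − 24 = 49, R_n = 332.64 kN/bolt. φR_n = 0.75 × (2×189 + 6×332.64) = 1780.4 kN.
Tension yield (gross): A_g = 183×14 = 2562 mm². φR_n = 0.90 × 350 × 2562 = 807.0 kN.
Governing: min(1696.9, 1780.4, 807.0) = 807.0 kN → gross-section yield.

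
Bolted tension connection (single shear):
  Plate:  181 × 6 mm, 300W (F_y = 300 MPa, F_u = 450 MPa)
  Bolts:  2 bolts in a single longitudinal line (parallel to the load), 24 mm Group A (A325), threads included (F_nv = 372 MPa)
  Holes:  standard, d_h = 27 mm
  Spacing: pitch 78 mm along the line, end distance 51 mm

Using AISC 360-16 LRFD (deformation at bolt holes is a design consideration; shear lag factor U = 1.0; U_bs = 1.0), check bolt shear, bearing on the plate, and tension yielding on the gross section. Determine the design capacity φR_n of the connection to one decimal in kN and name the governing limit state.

207.8 kN (bearing governs)

Bolt shear: A_b = π(24)²/4 = 452.39 mm². φR_n = 0.75 × 372 × 452.39 × 2 × 1 = 252.4 kN.
Bearing (6 mm plate, F_u = 450 MPa): end bolts L_c = 51 − 27/2 = 37.5, R_n = min(1.2×37.5×6×450, 2.4×24×6×450) = 121.5 kN/bolt; interior L_c = 78 − 27 = 51, R_n = 155.52 kN/bolt. φR_n = 0.75 × (1×121.5 + 1×155.52) = 207.8 kN.
Tension yield (gross): A_g = 181×6 = 1086 mm². φR_n = 0.90 × 300 × 1086 = 293.2 kN.
Governing: min(252.4, 207.8, 293.2) = 207.8 kN → bearing.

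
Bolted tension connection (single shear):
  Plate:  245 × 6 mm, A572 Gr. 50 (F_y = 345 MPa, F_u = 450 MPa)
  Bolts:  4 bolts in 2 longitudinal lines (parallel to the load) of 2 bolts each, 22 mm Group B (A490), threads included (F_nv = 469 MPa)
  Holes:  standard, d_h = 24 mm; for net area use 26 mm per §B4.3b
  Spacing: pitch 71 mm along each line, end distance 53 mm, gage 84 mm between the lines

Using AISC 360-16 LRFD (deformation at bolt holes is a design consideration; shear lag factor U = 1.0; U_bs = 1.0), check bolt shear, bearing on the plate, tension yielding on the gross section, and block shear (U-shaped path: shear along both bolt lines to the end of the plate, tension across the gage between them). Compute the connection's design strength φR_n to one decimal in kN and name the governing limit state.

Bolt shear: A_b = π(22)²/4 = 380.13 mm². φR_n = 0.75 × 469 × 380.13 × 4 × 1 = 534.8 kN.
Bearing (6 mm plate, F_u = 450 MPa): end bolts L_c = 53 − 24/2 = 41, R_n = min(1.2×41×6×450, 2.4×22×6×450) = 132.84 kN/bolt; interior L_c = 71 − 24 = 47, R_n = 142.56 kN/bolt. φR_n = 0.75 × (2×132.84 + 2×142.56) = 413.1 kN.
Tension yield (gross): A_g = 245×6 = 1470 mm². φR_n = 0.90 × 345 × 1470 = 456.4 kN.
Block shear: shear path 2×[53+1×71] = 2×124 mm, A_gv = 1488, A_nv = 2×(124 − 1.5×26)×6 = 1020 mm²; tension across gage: (84 − 1×26)×6 = 348 mm². R_n = min(0.6×450×1020, 0.6×345×1488) + 1.0×450×348 = min(275.4, 308.02) + 156.6 = 432 kN. φR_n = 0.75 × 432 = 324.0 kN.
Governing: min(534.8, 413.1, 456.4, 324.0) = 324.0 kN → block shear.

324.0 kN (block shear governs)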